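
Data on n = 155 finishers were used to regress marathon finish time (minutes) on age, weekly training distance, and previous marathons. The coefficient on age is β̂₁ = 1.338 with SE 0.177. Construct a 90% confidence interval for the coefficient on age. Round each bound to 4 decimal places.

df = n − k − 1 = 155 − 3 − 1 = 151.
t* = t_{0.05, 151} = 1.655007.
Margin = t* × SE = 1.655007 × 0.177 = 0.292936.
CI: 1.338 ± 0.292936 → (1.0451, 1.6309).
With 90% confidence, each one-unit increase in age is associated with a change of between 1.0451 and 1.6309 minutes in marathon finish time, holding the other predictors fixed.

(1.0451, 1.6309)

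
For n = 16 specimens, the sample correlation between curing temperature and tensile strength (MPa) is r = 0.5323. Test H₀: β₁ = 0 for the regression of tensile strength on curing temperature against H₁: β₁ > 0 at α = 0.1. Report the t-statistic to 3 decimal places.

t = r·√(n − 2)/√(1 − r²) = 0.5323·√14/√0.716657 = 2.353.
df = n − 2 = 14.
One-sided p ≈ 0.0169, which is < 0.1, so reject H₀.
There is evidence of a linear association between curing temperature and tensile strength.

t = 2.353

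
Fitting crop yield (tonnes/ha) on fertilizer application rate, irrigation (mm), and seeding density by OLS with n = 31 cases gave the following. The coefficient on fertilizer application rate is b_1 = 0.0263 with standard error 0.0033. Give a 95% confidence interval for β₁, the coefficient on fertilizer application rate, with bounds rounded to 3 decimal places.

df = n − k − 1 = 31 − 3 − 1 = 27.
t* = t_{0.025, 27} = 2.051831.
Margin = t* × SE = 2.051831 × 0.0033 = 0.00677.
CI: 0.0263 ± 0.00677 → (0.020, 0.033).
With 95% confidence, each one-unit increase in fertilizer application rate is associated with a change of between 0.020 and 0.033 tonnes/ha in crop yield, holding the other predictors fixed.

(0.020, 0.033)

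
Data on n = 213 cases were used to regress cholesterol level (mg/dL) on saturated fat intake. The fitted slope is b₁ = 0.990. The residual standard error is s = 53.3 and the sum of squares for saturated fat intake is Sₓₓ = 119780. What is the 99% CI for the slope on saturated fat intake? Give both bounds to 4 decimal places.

(0.5897, 1.3903)

SE(b₁) = s/√Sₓₓ = 53.3/√119780 = 0.154005.
df = n − 2 = 211.
t* = t_{0.005, 211} = 2.59933.
Margin = t* × SE = 2.59933 × 0.154005 = 0.400310.
CI: 0.990 ± 0.400310 → (0.5897, 1.3903).
With 99% confidence, each one-unit increase in saturated fat intake is associated with a change of between 0.5897 and 1.3903 mg/dL in cholesterol level.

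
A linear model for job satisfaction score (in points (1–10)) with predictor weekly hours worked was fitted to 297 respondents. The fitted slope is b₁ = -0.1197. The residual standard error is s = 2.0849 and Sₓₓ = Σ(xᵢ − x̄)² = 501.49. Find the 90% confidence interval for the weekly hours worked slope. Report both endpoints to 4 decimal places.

(-0.2733, 0.0339)

SE(b₁) = s/√Sₓₓ = 2.0849/√501.49 = 0.0931009.
df = n − 2 = 295.
t* = t_{0.05, 295} = 1.650035.
Margin = t* × SE = 1.650035 × 0.0931009 = 0.153620.
CI: -0.1197 ± 0.153620 → (-0.2733, 0.0339).
With 90% confidence, each one-unit increase in weekly hours worked is associated with a change of between -0.2733 and 0.0339 points (1–10) in job satisfaction score.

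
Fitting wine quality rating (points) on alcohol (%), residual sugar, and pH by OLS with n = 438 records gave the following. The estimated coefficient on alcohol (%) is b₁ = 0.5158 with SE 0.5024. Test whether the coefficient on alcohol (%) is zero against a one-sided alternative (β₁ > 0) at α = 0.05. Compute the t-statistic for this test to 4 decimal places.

t = 1.0267

H₀: β₁ = 0 vs H₁: β₁ > 0.
t = (b₁ − β₁⁰)/SE = 0.5158 / 0.5024 = 1.0267.
df = n − k − 1 = 438 − 3 − 1 = 434.
One-sided p ≈ 0.1526, which is ≥ 0.05, so fail to reject H₀.
The data do not give significant evidence that the true slope on alcohol (%) is positive, holding the other predictors fixed.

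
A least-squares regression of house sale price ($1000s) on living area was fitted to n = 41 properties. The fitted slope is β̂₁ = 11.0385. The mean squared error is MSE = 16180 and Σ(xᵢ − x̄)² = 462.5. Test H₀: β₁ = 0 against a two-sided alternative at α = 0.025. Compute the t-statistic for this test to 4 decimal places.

SE(β̂₁) = √(MSE/Sₓₓ) = √(16180/462.5) = 5.91471.
t = 11.0385 / 5.91471 = 1.8663.
df = n − 2 = 39.
Two-sided p ≈ 0.0695, which is ≥ 0.025, so fail to reject H₀.
The data do not give significant evidence of an association between living area and house sale price.

t = 1.8663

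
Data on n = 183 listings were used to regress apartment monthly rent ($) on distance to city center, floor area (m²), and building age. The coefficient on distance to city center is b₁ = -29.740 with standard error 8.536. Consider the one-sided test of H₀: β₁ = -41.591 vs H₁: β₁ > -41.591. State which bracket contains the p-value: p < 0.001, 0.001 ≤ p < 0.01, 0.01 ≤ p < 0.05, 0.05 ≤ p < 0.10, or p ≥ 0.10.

t = (-29.740 − (-41.591)) / 8.536 = 1.388.
df = n − k − 1 = 183 − 3 − 1 = 179.
One-sided p = P(T_{179} > t) ≈ 0.0834.
So 0.05 ≤ p < 0.10.

0.05 ≤ p < 0.10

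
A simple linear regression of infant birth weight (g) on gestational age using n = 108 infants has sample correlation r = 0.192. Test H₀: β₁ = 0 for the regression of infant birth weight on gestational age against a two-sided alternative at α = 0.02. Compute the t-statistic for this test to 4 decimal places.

t = r·√(n − 2)/√(1 − r²) = 0.192·√106/√0.963136 = 2.0142.
df = n − 2 = 106.
Two-sided p ≈ 0.0465, which is ≥ 0.02, so fail to reject H₀.
The data do not give significant evidence of a linear association between gestational age and infant birth weight.

t = 2.0142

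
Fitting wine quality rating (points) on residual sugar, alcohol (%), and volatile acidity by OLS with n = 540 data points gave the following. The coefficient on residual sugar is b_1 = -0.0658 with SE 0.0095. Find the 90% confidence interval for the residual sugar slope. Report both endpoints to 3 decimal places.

(-0.081, -0.050)

df = n − k − 1 = 540 − 3 − 1 = 536.
t* = t_{0.05, 536} = 1.647701.
Margin = t* × SE = 1.647701 × 0.0095 = 0.01565.
CI: -0.0658 ± 0.01565 → (-0.081, -0.050).
With 90% confidence, each one-unit increase in residual sugar is associated with a change of between -0.081 and -0.050 points in wine quality rating, holding the other predictors fixed.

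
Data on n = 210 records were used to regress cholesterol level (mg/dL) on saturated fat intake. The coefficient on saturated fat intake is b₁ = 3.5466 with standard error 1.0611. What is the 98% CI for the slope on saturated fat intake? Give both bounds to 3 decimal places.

(1.059, 6.034)

df = n − 2 = 210 − 2 = 208.
t* = t_{0.01, 208} = 2.344409.
Margin = t* × SE = 2.344409 × 1.0611 = 2.48765.
CI: 3.5466 ± 2.48765 → (1.059, 6.034).
With 98% confidence, each one-unit increase in saturated fat intake is associated with a change of between 1.059 and 6.034 mg/dL in cholesterol level.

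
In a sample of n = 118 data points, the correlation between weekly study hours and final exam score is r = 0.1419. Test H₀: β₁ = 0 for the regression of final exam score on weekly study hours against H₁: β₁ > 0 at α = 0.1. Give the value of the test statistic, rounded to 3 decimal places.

t = 1.544

t = r·√(n − 2)/√(1 − r²) = 0.1419·√116/√0.979864 = 1.544.
df = n − 2 = 116.
One-sided p ≈ 0.0627, which is < 0.1, so reject H₀.
There is evidence of a linear association between weekly study hours and final exam score.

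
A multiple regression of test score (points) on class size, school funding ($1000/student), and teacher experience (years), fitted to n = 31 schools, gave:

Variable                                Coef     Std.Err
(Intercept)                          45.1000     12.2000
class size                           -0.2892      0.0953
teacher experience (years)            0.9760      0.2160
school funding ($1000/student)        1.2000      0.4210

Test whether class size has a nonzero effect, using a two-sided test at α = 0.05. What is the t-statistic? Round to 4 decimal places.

Read off: b = -0.2892, SE = 0.0953 for class size.
H₀: β₁ = 0 vs H₁: β₁ ≠ 0.
t = -0.2892 / 0.0953 = -3.0346.
df = n − k − 1 = 31 − 3 − 1 = 27.
Two-sided p ≈ 0.0053, which is < 0.05, so reject H₀.
There is evidence that class size is associated with test score, holding the other predictors fixed.

t = -3.0346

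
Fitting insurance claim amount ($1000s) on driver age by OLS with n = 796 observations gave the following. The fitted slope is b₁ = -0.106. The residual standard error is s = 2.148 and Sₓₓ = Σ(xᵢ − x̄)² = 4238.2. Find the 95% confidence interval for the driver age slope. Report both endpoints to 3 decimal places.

(-0.171, -0.041)

SE(b₁) = s/√Sₓₓ = 2.148/√4238.2 = 0.0329947.
df = n − 2 = 794.
t* = t_{0.025, 794} = 1.962956.
Margin = t* × SE = 1.962956 × 0.0329947 = 0.06477.
CI: -0.106 ± 0.06477 → (-0.171, -0.041).
With 95% confidence, each one-unit increase in driver age is associated with a change of between -0.171 and -0.041 $1000s in insurance claim amount.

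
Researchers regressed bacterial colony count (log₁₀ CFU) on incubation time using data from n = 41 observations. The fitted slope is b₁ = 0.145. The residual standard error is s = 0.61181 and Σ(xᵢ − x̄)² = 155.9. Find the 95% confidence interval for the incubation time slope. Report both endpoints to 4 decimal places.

SE(b₁) = s/√Sₓₓ = 0.61181/√155.9 = 0.0489997.
df = n − 2 = 39.
t* = t_{0.025, 39} = 2.022691.
Margin = t* × SE = 2.022691 × 0.0489997 = 0.099111.
CI: 0.145 ± 0.099111 → (0.0459, 0.2441).
With 95% confidence, each one-unit increase in incubation time is associated with a change of between 0.0459 and 0.2441 log₁₀ CFU in bacterial colony count.

(0.0459, 0.2441)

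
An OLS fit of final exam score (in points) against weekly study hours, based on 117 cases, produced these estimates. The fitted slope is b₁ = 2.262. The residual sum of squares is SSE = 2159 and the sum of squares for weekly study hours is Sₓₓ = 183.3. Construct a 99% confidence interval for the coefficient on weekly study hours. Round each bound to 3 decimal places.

MSE = SSE/(n − 2) = 2159/115 = 18.7739.
SE(b₁) = √(MSE/Sₓₓ) = √(18.7739/183.3) = 0.320034.
df = n − 2 = 115.
t* = t_{0.005, 115} = 2.619258.
Margin = t* × SE = 2.619258 × 0.320034 = 0.83825.
CI: 2.262 ± 0.83825 → (1.424, 3.100).
With 99% confidence, each one-unit increase in weekly study hours is associated with a change of between 1.424 and 3.100 points in final exam score.

(1.424, 3.100)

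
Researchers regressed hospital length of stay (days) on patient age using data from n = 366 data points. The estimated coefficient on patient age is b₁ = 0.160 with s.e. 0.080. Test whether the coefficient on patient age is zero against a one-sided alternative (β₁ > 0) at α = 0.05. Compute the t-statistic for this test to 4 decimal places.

t = 2.0000

H₀: β₁ = 0 vs H₁: β₁ > 0.
t = (b₁ − β₁⁰)/SE = 0.160 / 0.080 = 2.0000.
df = n − 2 = 366 − 2 = 364.
One-sided p ≈ 0.0231, which is < 0.05, so reject H₀.
There is evidence that the true slope on patient age is positive.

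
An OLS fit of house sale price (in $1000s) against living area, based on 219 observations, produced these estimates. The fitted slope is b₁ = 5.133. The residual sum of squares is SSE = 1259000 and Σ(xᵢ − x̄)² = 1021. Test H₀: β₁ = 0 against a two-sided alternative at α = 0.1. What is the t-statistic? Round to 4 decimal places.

t = 2.1533

MSE = SSE/(n − 2) = 1259000/217 = 5801.84.
SE(b₁) = √(MSE/Sₓₓ) = √(5801.84/1021) = 2.3838.
t = 5.133 / 2.3838 = 2.1533.
df = n − 2 = 217.
Two-sided p ≈ 0.0324, which is < 0.1, so reject H₀.
There is evidence that living area is associated with house sale price.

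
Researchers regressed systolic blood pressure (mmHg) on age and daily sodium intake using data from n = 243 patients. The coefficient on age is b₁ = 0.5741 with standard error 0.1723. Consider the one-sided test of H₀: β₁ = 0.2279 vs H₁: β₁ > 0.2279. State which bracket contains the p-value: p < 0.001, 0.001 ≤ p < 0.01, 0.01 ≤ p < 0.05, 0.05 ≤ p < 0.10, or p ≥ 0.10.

t = (0.5741 − 0.2279) / 0.1723 = 2.009.
df = n − k − 1 = 243 − 2 − 1 = 240.
One-sided p = P(T_{240} > t) ≈ 0.0228.
So 0.01 ≤ p < 0.05.

0.01 ≤ p < 0.05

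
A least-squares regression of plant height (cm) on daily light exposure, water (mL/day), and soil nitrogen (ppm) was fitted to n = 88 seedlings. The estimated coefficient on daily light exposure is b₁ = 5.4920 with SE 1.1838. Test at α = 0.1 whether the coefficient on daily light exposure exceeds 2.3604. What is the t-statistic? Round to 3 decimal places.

t = 2.645

H₀: β₁ = 2.3604 vs H₁: β₁ > 2.3604.
t = (b₁ − β₁⁰)/SE = (5.4920 − 2.3604) / 1.1838 = 2.645.
df = n − k − 1 = 88 − 3 − 1 = 84.
One-sided p ≈ 0.0049, which is < 0.1, so reject H₀.
There is evidence that the true slope on daily light exposure exceeds 2.3604 cm per unit, holding the other predictors fixed.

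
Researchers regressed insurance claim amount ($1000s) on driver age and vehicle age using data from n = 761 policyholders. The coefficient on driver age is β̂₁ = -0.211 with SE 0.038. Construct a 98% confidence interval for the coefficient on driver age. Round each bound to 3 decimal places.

(-0.300, -0.122)

df = n − k − 1 = 761 − 2 − 1 = 758.
t* = t_{0.01, 758} = 2.331277.
Margin = t* × SE = 2.331277 × 0.038 = 0.08859.
CI: -0.211 ± 0.08859 → (-0.300, -0.122).
With 98% confidence, each one-unit increase in driver age is associated with a change of between -0.300 and -0.122 $1000s in insurance claim amount, holding the other predictors fixed.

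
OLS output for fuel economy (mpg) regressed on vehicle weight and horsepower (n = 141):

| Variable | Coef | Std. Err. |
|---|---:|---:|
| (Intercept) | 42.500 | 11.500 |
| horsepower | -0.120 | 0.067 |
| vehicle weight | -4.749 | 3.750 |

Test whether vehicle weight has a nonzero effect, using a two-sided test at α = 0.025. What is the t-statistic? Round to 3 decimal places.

Read off: b = -4.749, SE = 3.750 for vehicle weight.
H₀: β₁ = 0 vs H₁: β₁ ≠ 0.
t = -4.749 / 3.750 = -1.266.
df = n − k − 1 = 141 − 2 − 1 = 138.
Two-sided p ≈ 0.2075, which is ≥ 0.025, so fail to reject H₀.
The data do not give significant evidence of an association between vehicle weight and fuel economy, after adjusting for the other predictors.

t = -1.266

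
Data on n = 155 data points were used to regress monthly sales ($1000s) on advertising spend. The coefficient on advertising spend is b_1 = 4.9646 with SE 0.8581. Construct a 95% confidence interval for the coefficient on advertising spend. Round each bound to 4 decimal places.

df = n − 2 = 155 − 2 = 153.
t* = t_{0.025, 153} = 1.97559.
Margin = t* × SE = 1.97559 × 0.8581 = 1.695254.
CI: 4.9646 ± 1.695254 → (3.2693, 6.6599).
With 95% confidence, each one-unit increase in advertising spend is associated with a change of between 3.2693 and 6.6599 $1000s in monthly sales.

(3.2693, 6.6599)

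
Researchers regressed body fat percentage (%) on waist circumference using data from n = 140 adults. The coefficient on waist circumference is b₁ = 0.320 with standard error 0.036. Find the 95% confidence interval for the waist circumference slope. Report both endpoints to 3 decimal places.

(0.249, 0.391)

df = n − 2 = 140 − 2 = 138.
t* = t_{0.025, 138} = 1.977304.
Margin = t* × SE = 1.977304 × 0.036 = 0.07118.
CI: 0.320 ± 0.07118 → (0.249, 0.391).
With 95% confidence, each one-unit increase in waist circumference is associated with a change of between 0.249 and 0.391 % in body fat percentage.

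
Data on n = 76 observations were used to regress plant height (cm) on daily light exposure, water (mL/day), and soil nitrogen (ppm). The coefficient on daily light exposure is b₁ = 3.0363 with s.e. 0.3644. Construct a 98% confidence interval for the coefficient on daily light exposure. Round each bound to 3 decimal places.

(2.169, 3.903)

df = n − k − 1 = 76 − 3 − 1 = 72.
t* = t_{0.01, 72} = 2.379262.
Margin = t* × SE = 2.379262 × 0.3644 = 0.86700.
CI: 3.0363 ± 0.86700 → (2.169, 3.903).
With 98% confidence, each one-unit increase in daily light exposure is associated with a change of between 2.169 and 3.903 cm in plant height, holding the other predictors fixed.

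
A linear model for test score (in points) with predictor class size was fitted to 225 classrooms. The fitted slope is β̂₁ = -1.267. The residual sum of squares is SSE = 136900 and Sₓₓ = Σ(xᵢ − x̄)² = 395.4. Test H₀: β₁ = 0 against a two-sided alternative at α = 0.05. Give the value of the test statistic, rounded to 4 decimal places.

t = -1.0168

MSE = SSE/(n − 2) = 136900/223 = 613.901.
SE(β̂₁) = √(MSE/Sₓₓ) = √(613.901/395.4) = 1.24604.
t = -1.267 / 1.24604 = -1.0168.
df = n − 2 = 223.
Two-sided p ≈ 0.3103, which is ≥ 0.05, so fail to reject H₀.
The data do not give significant evidence of an association between class size and test score.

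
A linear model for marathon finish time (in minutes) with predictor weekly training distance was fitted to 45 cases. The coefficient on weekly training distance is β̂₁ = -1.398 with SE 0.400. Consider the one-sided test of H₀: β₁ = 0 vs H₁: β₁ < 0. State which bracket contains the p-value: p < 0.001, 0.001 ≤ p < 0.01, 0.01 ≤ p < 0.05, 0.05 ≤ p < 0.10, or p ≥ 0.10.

t = -1.398 / 0.400 = -3.495.
df = n − 2 = 45 − 2 = 43.
One-sided p = P(T_{43} < t) ≈ 0.0006.
So p < 0.001.

p < 0.001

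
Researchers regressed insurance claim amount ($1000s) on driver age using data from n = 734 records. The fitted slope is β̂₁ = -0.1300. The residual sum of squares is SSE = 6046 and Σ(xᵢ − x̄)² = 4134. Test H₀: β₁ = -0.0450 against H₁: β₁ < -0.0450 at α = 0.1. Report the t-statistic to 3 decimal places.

MSE = SSE/(n − 2) = 6046/732 = 8.25956.
SE(β̂₁) = √(MSE/Sₓₓ) = √(8.25956/4134) = 0.0446985.
t = (-0.1300 − (-0.0450)) / 0.0446985 = -1.902.
df = n − 2 = 732.
One-sided p ≈ 0.0288, which is < 0.1, so reject H₀.
There is evidence that the true slope on driver age is below -0.0450 $1000s per unit.

t = -1.902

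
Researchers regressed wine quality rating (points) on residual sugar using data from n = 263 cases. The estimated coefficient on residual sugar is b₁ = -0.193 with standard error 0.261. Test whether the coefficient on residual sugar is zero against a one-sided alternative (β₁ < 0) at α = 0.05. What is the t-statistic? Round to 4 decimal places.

H₀: β₁ = 0 vs H₁: β₁ < 0.
t = (b₁ − β₁⁰)/SE = -0.193 / 0.261 = -0.7395.
df = n − 2 = 263 − 2 = 261.
One-sided p ≈ 0.2301, which is ≥ 0.05, so fail to reject H₀.
The data do not give significant evidence that the true slope on residual sugar is negative.

t = -0.7395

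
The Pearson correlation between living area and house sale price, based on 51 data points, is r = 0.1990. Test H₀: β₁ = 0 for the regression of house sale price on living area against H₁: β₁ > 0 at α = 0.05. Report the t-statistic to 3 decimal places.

t = 1.421

t = r·√(n − 2)/√(1 − r²) = 0.1990·√49/√0.960399 = 1.421.
df = n − 2 = 49.
One-sided p ≈ 0.0808, which is ≥ 0.05, so fail to reject H₀.
The data do not give significant evidence of a linear association between living area and house sale price.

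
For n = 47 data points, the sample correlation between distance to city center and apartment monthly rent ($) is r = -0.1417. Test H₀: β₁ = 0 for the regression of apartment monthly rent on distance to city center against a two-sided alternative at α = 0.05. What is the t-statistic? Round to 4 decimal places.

t = -0.9602

t = r·√(n − 2)/√(1 − r²) = -0.1417·√45/√0.979921 = -0.9602.
df = n − 2 = 45.
Two-sided p ≈ 0.3421, which is ≥ 0.05, so fail to reject H₀.
The data do not give significant evidence of a linear association between distance to city center and apartment monthly rent.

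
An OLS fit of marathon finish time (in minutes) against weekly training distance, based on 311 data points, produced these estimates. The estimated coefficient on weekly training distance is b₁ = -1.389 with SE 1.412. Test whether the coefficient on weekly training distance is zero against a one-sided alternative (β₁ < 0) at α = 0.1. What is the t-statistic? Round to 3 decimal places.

H₀: β₁ = 0 vs H₁: β₁ < 0.
t = (b₁ − β₁⁰)/SE = -1.389 / 1.412 = -0.984.
df = n − 2 = 311 − 2 = 309.
One-sided p ≈ 0.1630, which is ≥ 0.1, so fail to reject H₀.
The data do not give significant evidence that the true slope on weekly training distance is negative.

t = -0.984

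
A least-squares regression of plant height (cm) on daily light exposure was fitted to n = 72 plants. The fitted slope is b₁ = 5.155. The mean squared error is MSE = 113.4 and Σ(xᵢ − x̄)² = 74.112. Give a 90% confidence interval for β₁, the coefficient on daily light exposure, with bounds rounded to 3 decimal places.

SE(b₁) = √(MSE/Sₓₓ) = √(113.4/74.112) = 1.23698.
df = n − 2 = 70.
t* = t_{0.05, 70} = 1.666914.
Margin = t* × SE = 1.666914 × 1.23698 = 2.06194.
CI: 5.155 ± 2.06194 → (3.093, 7.217).
With 90% confidence, each one-unit increase in daily light exposure is associated with a change of between 3.093 and 7.217 cm in plant height.

(3.093, 7.217)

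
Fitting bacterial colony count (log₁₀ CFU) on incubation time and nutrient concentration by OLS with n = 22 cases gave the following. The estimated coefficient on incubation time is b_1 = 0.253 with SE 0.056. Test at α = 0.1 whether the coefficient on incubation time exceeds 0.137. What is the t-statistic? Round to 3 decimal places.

t = 2.071

H₀: β₁ = 0.137 vs H₁: β₁ > 0.137.
t = (b_1 − β₁⁰)/SE = (0.253 − 0.137) / 0.056 = 2.071.
df = n − k − 1 = 22 − 2 − 1 = 19.
One-sided p ≈ 0.0261, which is < 0.1, so reject H₀.
There is evidence that the true slope on incubation time exceeds 0.137 log₁₀ CFU per unit, holding the other predictors fixed.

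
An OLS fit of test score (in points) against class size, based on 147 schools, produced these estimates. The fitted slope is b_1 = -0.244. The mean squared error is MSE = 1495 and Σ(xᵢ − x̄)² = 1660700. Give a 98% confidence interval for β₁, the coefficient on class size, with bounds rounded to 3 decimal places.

(-0.315, -0.173)

SE(b_1) = √(MSE/Sₓₓ) = √(1495/1660700) = 0.0300037.
df = n − 2 = 145.
t* = t_{0.01, 145} = 2.35234.
Margin = t* × SE = 2.35234 × 0.0300037 = 0.07058.
CI: -0.244 ± 0.07058 → (-0.315, -0.173).
With 98% confidence, each one-unit increase in class size is associated with a change of between -0.315 and -0.173 points in test score.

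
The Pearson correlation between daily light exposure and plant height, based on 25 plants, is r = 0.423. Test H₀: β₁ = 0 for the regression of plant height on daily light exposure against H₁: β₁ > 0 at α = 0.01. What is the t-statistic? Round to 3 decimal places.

t = r·√(n − 2)/√(1 − r²) = 0.423·√23/√0.821071 = 2.239.
df = n − 2 = 23.
One-sided p ≈ 0.0176, which is ≥ 0.01, so fail to reject H₀.
The data do not give significant evidence of a linear association between daily light exposure and plant height.

t = 2.239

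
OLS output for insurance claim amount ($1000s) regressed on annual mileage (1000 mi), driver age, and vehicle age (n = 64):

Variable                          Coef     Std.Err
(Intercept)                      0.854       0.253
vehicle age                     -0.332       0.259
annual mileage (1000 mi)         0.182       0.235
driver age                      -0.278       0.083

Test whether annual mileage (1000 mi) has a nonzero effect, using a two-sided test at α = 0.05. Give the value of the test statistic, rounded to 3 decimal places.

Read off: b = 0.182, SE = 0.235 for annual mileage (1000 mi).
H₀: β₁ = 0 vs H₁: β₁ ≠ 0.
t = 0.182 / 0.235 = 0.774.
df = n − k − 1 = 64 − 3 − 1 = 60.
Two-sided p ≈ 0.4417, which is ≥ 0.05, so fail to reject H₀.
The data do not give significant evidence of an association between annual mileage (1000 mi) and insurance claim amount, after adjusting for the other predictors.

t = 0.774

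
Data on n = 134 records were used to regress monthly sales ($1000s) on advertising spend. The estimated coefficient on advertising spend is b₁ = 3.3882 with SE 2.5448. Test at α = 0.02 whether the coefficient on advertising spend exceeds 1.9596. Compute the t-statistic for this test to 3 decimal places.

H₀: β₁ = 1.9596 vs H₁: β₁ > 1.9596.
t = (b₁ − β₁⁰)/SE = (3.3882 − 1.9596) / 2.5448 = 0.561.
df = n − 2 = 134 − 2 = 132.
One-sided p ≈ 0.2877, which is ≥ 0.02, so fail to reject H₀.
The data do not give significant evidence that the true slope on advertising spend exceeds 1.9596 $1000s per unit.

t = 0.561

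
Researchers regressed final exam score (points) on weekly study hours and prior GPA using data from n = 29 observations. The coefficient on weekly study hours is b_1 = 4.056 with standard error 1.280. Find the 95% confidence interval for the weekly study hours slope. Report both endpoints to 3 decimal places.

df = n − k − 1 = 29 − 2 − 1 = 26.
t* = t_{0.025, 26} = 2.055529.
Margin = t* × SE = 2.055529 × 1.280 = 2.63108.
CI: 4.056 ± 2.63108 → (1.425, 6.687).
With 95% confidence, each one-unit increase in weekly study hours is associated with a change of between 1.425 and 6.687 points in final exam score, holding the other predictors fixed.

(1.425, 6.687)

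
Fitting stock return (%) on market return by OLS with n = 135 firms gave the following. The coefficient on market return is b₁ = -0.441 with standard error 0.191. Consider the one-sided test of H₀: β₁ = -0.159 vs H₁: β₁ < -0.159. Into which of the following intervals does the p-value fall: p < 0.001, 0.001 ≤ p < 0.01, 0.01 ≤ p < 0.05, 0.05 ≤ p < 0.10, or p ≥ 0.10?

t = (-0.441 − (-0.159)) / 0.191 = -1.476.
df = n − 2 = 135 − 2 = 133.
One-sided p = P(T_{133} < t) ≈ 0.0711.
So 0.05 ≤ p < 0.10.

0.05 ≤ p < 0.10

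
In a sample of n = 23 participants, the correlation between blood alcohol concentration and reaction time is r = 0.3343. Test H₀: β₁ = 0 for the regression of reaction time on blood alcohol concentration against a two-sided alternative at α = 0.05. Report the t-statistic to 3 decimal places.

t = 1.625

t = r·√(n − 2)/√(1 − r²) = 0.3343·√21/√0.888244 = 1.625.
df = n − 2 = 21.
Two-sided p ≈ 0.1190, which is ≥ 0.05, so fail to reject H₀.
The data do not give significant evidence of a linear association between blood alcohol concentration and reaction time.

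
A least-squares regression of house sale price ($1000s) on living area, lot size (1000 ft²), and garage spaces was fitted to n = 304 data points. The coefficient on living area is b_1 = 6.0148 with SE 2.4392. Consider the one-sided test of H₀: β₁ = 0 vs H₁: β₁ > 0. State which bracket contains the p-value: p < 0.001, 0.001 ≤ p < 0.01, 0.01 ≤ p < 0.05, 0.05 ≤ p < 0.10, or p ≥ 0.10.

t = 6.0148 / 2.4392 = 2.466.
df = n − k − 1 = 304 − 3 − 1 = 300.
One-sided p = P(T_{300} > t) ≈ 0.0071.
So 0.001 ≤ p < 0.01.

0.001 ≤ p < 0.01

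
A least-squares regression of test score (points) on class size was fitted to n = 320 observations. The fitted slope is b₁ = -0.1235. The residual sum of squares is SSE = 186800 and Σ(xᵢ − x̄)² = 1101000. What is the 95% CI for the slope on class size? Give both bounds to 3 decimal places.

MSE = SSE/(n − 2) = 186800/318 = 587.421.
SE(b₁) = √(MSE/Sₓₓ) = √(587.421/1101000) = 0.0230984.
df = n − 2 = 318.
t* = t_{0.025, 318} = 1.967452.
Margin = t* × SE = 1.967452 × 0.0230984 = 0.04544.
CI: -0.1235 ± 0.04544 → (-0.169, -0.078).
With 95% confidence, each one-unit increase in class size is associated with a change of between -0.169 and -0.078 points in test score.

(-0.169, -0.078)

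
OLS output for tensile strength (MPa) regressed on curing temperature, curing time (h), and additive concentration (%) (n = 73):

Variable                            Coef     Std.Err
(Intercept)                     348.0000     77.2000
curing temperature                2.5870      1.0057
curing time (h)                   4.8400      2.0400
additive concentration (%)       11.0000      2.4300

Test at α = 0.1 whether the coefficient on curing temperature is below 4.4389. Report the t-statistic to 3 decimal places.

t = -1.841

Read off: b = 2.5870, SE = 1.0057 for curing temperature.
H₀: β₁ = 4.4389 vs H₁: β₁ < 4.4389.
t = (2.5870 − 4.4389) / 1.0057 = -1.841.
df = n − k − 1 = 73 − 3 − 1 = 69.
One-sided p ≈ 0.0349, which is < 0.1, so reject H₀.
There is evidence that the true slope on curing temperature is below 4.4389 MPa per unit, holding the other predictors fixed.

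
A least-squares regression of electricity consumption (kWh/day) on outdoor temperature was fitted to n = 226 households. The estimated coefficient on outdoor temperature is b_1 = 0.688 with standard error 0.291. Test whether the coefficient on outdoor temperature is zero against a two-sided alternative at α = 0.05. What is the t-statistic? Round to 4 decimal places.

t = 2.3643

H₀: β₁ = 0 vs H₁: β₁ ≠ 0.
t = (b_1 − β₁⁰)/SE = 0.688 / 0.291 = 2.3643.
df = n − 2 = 226 − 2 = 224.
Two-sided p ≈ 0.0189, which is < 0.05, so reject H₀.
There is evidence that outdoor temperature is associated with electricity consumption.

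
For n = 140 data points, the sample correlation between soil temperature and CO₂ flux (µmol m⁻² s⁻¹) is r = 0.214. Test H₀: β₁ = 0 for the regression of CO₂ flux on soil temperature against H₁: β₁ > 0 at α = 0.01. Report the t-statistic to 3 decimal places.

t = r·√(n − 2)/√(1 − r²) = 0.214·√138/√0.954204 = 2.574.
df = n − 2 = 138.
One-sided p ≈ 0.0056, which is < 0.01, so reject H₀.
There is evidence of a linear association between soil temperature and CO₂ flux.

t = 2.574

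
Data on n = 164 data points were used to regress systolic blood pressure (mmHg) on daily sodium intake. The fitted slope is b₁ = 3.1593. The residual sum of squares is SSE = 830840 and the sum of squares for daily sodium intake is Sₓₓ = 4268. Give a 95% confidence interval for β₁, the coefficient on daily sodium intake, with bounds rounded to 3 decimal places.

(0.995, 5.324)

MSE = SSE/(n − 2) = 830840/162 = 5128.64.
SE(b₁) = √(MSE/Sₓₓ) = √(5128.64/4268) = 1.0962.
df = n − 2 = 162.
t* = t_{0.025, 162} = 1.974716.
Margin = t* × SE = 1.974716 × 1.0962 = 2.16468.
CI: 3.1593 ± 2.16468 → (0.995, 5.324).
With 95% confidence, each one-unit increase in daily sodium intake is associated with a change of between 0.995 and 5.324 mmHg in systolic blood pressure.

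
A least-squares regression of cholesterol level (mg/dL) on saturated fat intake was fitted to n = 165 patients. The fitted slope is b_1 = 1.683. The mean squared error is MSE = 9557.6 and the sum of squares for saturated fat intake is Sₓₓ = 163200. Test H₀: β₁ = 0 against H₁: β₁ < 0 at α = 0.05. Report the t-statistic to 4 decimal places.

t = 6.9546

SE(b_1) = √(MSE/Sₓₓ) = √(9557.6/163200) = 0.241999.
t = 1.683 / 0.241999 = 6.9546.
df = n − 2 = 163.
One-sided p ≈ 1.0000, which is ≥ 0.05, so fail to reject H₀.
The data do not give significant evidence that the true slope on saturated fat intake is negative.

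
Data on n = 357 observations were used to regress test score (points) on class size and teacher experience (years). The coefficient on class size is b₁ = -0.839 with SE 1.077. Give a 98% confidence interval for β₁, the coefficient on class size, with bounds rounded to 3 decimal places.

(-3.356, 1.678)

df = n − k − 1 = 357 − 2 − 1 = 354.
t* = t_{0.01, 354} = 2.336928.
Margin = t* × SE = 2.336928 × 1.077 = 2.51687.
CI: -0.839 ± 2.51687 → (-3.356, 1.678).
With 98% confidence, each one-unit increase in class size is associated with a change of between -3.356 and 1.678 points in test score, holding the other predictors fixed.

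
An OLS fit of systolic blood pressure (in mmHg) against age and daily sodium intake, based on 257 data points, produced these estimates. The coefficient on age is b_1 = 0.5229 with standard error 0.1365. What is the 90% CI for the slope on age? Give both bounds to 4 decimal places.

(0.2976, 0.7482)

df = n − k − 1 = 257 − 2 − 1 = 254.
t* = t_{0.05, 254} = 1.650875.
Margin = t* × SE = 1.650875 × 0.1365 = 0.225344.
CI: 0.5229 ± 0.225344 → (0.2976, 0.7482).
With 90% confidence, each one-unit increase in age is associated with a change of between 0.2976 and 0.7482 mmHg in systolic blood pressure, holding the other predictors fixed.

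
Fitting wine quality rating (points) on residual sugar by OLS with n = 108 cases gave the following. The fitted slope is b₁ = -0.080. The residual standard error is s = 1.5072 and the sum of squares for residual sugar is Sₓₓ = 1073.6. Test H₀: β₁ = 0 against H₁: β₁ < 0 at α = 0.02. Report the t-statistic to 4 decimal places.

SE(b₁) = s/√Sₓₓ = 1.5072/√1073.6 = 0.0459991.
t = -0.080 / 0.0459991 = -1.7392.
df = n − 2 = 106.
One-sided p ≈ 0.0425, which is ≥ 0.02, so fail to reject H₀.
The data do not give significant evidence that the true slope on residual sugar is negative.

t = -1.7392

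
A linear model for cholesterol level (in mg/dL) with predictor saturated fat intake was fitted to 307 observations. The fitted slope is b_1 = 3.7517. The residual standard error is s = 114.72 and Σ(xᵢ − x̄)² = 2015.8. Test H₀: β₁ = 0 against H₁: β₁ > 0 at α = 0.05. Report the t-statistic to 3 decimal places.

SE(b_1) = s/√Sₓₓ = 114.72/√2015.8 = 2.55514.
t = 3.7517 / 2.55514 = 1.468.
df = n − 2 = 305.
One-sided p ≈ 0.0715, which is ≥ 0.05, so fail to reject H₀.
The data do not give significant evidence that the true slope on saturated fat intake is positive.

t = 1.468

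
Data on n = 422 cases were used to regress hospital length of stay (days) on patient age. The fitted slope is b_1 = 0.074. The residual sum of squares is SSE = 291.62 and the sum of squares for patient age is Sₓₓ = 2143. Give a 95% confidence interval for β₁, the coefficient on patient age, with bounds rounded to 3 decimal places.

MSE = SSE/(n − 2) = 291.62/420 = 0.694333.
SE(b_1) = √(MSE/Sₓₓ) = √(0.694333/2143) = 0.018.
df = n − 2 = 420.
t* = t_{0.025, 420} = 1.965628.
Margin = t* × SE = 1.965628 × 0.018 = 0.03538.
CI: 0.074 ± 0.03538 → (0.039, 0.109).
With 95% confidence, each one-unit increase in patient age is associated with a change of between 0.039 and 0.109 days in hospital length of stay.

(0.039, 0.109)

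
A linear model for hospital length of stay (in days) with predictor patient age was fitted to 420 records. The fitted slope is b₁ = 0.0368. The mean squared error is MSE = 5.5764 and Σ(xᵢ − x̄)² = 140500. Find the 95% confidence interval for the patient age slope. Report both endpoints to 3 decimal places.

SE(b₁) = √(MSE/Sₓₓ) = √(5.5764/140500) = 0.00629997.
df = n − 2 = 418.
t* = t_{0.025, 418} = 1.965655.
Margin = t* × SE = 1.965655 × 0.00629997 = 0.01238.
CI: 0.0368 ± 0.01238 → (0.024, 0.049).
With 95% confidence, each one-unit increase in patient age is associated with a change of between 0.024 and 0.049 days in hospital length of stay.

(0.024, 0.049)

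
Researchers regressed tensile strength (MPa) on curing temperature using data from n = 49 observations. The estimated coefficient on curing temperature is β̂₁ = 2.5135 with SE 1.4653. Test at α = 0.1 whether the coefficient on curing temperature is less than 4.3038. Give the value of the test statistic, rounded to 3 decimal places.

t = -1.222

H₀: β₁ = 4.3038 vs H₁: β₁ < 4.3038.
t = (β̂₁ − β₁⁰)/SE = (2.5135 − 4.3038) / 1.4653 = -1.222.
df = n − 2 = 49 − 2 = 47.
One-sided p ≈ 0.1139, which is ≥ 0.1, so fail to reject H₀.
The data do not give significant evidence that the true slope on curing temperature is below 4.3038 MPa per unit.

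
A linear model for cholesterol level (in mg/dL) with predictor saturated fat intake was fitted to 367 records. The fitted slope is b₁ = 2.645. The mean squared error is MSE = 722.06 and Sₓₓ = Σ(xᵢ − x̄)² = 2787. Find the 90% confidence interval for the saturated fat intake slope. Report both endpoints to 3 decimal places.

(1.806, 3.484)

SE(b₁) = √(MSE/Sₓₓ) = √(722.06/2787) = 0.509.
df = n − 2 = 365.
t* = t_{0.05, 365} = 1.649039.
Margin = t* × SE = 1.649039 × 0.509 = 0.83936.
CI: 2.645 ± 0.83936 → (1.806, 3.484).
With 90% confidence, each one-unit increase in saturated fat intake is associated with a change of between 1.806 and 3.484 mg/dL in cholesterol level.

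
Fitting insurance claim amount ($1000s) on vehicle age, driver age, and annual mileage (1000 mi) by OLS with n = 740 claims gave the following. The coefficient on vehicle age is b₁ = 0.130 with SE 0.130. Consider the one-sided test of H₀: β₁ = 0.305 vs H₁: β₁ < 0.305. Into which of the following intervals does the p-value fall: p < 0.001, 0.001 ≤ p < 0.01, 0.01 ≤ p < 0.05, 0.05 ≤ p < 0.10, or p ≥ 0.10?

0.05 ≤ p < 0.10

t = (0.130 − 0.305) / 0.130 = -1.346.
df = n − k − 1 = 740 − 3 − 1 = 736.
One-sided p = P(T_{736} < t) ≈ 0.0893.
So 0.05 ≤ p < 0.10.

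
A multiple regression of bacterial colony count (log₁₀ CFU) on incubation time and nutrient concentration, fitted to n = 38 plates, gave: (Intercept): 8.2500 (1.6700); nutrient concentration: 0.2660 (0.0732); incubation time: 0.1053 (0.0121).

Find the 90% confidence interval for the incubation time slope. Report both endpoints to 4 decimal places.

(0.0849, 0.1257)

Read off: b = 0.1053, SE = 0.0121 for incubation time.
df = n − k − 1 = 38 − 2 − 1 = 35.
t* = t_{0.05, 35} = 1.689572.
Margin = t* × SE = 1.689572 × 0.0121 = 0.020444.
CI: 0.1053 ± 0.020444 → (0.0849, 0.1257).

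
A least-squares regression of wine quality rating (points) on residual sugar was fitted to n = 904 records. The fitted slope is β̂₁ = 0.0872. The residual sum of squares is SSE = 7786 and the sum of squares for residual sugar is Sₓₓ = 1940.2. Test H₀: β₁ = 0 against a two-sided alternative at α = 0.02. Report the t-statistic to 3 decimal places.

t = 1.307

MSE = SSE/(n − 2) = 7786/902 = 8.63193.
SE(β̂₁) = √(MSE/Sₓₓ) = √(8.63193/1940.2) = 0.0667007.
t = 0.0872 / 0.0667007 = 1.307.
df = n − 2 = 902.
Two-sided p ≈ 0.1914, which is ≥ 0.02, so fail to reject H₀.
The data do not give significant evidence of an association between residual sugar and wine quality rating.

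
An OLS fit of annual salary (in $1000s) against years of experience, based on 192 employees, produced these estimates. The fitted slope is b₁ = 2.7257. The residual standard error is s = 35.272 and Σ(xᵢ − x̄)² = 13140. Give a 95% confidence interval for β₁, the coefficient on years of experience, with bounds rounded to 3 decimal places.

(2.119, 3.333)

SE(b₁) = s/√Sₓₓ = 35.272/√13140 = 0.307703.
df = n − 2 = 190.
t* = t_{0.025, 190} = 1.972528.
Margin = t* × SE = 1.972528 × 0.307703 = 0.60695.
CI: 2.7257 ± 0.60695 → (2.119, 3.333).
With 95% confidence, each one-unit increase in years of experience is associated with a change of between 2.119 and 3.333 $1000s in annual salary.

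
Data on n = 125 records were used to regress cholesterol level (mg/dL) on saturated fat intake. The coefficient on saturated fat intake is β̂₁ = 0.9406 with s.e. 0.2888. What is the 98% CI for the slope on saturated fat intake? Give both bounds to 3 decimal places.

(0.260, 1.621)

df = n − 2 = 125 − 2 = 123.
t* = t_{0.01, 123} = 2.357047.
Margin = t* × SE = 2.357047 × 0.2888 = 0.68072.
CI: 0.9406 ± 0.68072 → (0.260, 1.621).
With 98% confidence, each one-unit increase in saturated fat intake is associated with a change of between 0.260 and 1.621 mg/dL in cholesterol level.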